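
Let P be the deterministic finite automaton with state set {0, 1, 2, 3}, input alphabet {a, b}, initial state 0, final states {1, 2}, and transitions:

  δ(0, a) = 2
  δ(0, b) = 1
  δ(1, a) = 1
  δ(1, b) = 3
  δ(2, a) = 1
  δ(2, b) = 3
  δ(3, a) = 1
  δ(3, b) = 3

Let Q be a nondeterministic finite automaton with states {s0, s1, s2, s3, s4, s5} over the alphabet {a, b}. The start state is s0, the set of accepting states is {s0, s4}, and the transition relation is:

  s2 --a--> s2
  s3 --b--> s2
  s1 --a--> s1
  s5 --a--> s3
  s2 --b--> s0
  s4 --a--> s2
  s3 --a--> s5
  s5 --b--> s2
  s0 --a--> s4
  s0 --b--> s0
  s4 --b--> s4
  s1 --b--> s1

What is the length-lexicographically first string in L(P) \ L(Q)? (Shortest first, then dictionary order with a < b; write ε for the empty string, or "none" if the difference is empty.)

The string aa is accepted by P but not by Q.
No shorter string lies in the difference, and aa is the lexicographically first length-2 string in L(P) \ L(Q).

aa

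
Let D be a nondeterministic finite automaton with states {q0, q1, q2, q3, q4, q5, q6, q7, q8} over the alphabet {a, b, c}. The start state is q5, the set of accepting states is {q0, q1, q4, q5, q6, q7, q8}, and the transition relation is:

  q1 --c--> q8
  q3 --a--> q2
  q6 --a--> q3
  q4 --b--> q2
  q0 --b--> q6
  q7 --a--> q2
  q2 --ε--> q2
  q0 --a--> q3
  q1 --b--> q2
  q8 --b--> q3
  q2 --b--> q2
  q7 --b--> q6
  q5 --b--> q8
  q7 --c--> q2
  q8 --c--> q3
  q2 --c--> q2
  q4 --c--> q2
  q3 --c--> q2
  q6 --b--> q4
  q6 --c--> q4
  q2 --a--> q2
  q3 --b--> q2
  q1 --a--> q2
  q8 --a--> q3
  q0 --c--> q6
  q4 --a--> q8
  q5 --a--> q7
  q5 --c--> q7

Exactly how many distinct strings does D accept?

The useful subgraph on states {q4, q5, q6, q7, q8} is acyclic, so L(D) is finite; the longest accepting path visits 5 useful states, giving maximum string length 4.
Counting accepting paths from q5 by length: 1 of length 0, 3 of length 1, 2 of length 2, 4 of length 3, 4 of length 4. Total 14.

14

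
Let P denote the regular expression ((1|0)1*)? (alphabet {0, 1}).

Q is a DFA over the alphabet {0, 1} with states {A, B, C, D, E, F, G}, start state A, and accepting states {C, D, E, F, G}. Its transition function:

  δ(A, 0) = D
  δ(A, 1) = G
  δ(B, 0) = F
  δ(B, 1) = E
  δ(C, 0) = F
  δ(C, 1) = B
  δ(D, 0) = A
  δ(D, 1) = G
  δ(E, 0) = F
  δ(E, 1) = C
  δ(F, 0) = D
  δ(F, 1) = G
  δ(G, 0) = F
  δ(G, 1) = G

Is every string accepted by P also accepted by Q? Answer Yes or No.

No

The empty string ε is in L(P) but not in L(Q).
So L(P) ⊄ L(Q).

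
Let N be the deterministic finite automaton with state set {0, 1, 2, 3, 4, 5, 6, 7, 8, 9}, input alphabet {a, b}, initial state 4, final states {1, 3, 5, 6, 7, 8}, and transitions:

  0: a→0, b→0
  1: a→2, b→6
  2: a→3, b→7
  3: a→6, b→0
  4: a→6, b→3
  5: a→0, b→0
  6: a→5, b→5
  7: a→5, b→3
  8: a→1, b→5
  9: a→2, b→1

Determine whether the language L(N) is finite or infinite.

The useful states (reachable from 4 and able to reach an accepting state) are {3, 4, 5, 6}.
Restricted to these states the transition graph has no cycle, so every accepting path has bounded length and L is finite.

finite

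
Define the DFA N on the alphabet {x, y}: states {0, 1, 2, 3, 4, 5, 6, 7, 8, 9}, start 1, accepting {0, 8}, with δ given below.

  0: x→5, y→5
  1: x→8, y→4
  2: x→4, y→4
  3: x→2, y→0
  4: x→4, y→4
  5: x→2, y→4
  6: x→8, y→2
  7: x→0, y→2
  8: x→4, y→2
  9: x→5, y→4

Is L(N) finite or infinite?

finite

The useful states (reachable from 1 and able to reach an accepting state) are {1, 8}.
Restricted to these states the transition graph has no cycle, so every accepting path has bounded length and L is finite.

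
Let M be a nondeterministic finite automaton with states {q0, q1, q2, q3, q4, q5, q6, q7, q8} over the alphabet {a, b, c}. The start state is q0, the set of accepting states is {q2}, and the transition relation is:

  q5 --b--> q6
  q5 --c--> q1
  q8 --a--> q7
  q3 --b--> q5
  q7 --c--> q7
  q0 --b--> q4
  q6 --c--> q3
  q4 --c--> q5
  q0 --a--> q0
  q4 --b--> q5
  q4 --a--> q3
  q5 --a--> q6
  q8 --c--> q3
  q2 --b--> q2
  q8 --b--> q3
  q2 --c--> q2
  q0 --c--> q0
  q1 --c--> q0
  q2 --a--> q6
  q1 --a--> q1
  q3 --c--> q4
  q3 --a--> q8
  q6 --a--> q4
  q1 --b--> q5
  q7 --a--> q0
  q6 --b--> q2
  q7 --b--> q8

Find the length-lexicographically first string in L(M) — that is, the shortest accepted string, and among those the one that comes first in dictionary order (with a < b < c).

A breadth-first search from q0 reaches an accepting state first via the path q0 → q4 → q5 → q6 → q2 on input bbab.
No string of length < 4 is accepted (BFS exhausts all shorter strings without reaching an accepting state), and bbab is the lexicographically least accepting string of length 4.

bbab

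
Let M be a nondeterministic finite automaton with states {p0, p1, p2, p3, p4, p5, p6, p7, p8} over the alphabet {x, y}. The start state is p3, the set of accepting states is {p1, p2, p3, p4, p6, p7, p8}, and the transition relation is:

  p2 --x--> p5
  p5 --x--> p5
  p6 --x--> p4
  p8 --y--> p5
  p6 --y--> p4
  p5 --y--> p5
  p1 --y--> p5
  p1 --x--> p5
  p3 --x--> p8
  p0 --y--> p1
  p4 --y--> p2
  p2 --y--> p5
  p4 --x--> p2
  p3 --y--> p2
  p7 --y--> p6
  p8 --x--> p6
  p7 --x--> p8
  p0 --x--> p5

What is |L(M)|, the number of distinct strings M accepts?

10

The useful subgraph on states {p2, p3, p4, p6, p8} is acyclic, so L(M) is finite; the longest accepting path visits 5 useful states, giving maximum string length 4.
Counting accepting paths from p3 by length: 1 of length 0, 2 of length 1, 1 of length 2, 2 of length 3, 4 of length 4. Total 10.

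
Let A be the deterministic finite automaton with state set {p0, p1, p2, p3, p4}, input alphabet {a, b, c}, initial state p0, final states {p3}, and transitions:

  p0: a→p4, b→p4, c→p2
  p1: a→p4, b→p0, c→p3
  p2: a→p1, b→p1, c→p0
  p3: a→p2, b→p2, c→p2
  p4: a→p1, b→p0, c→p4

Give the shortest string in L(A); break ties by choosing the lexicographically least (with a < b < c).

A breadth-first search from p0 reaches an accepting state first via the path p0 → p4 → p1 → p3 on input aac.
No string of length < 3 is accepted (BFS exhausts all shorter strings without reaching an accepting state), and aac is the lexicographically least accepting string of length 3.

aac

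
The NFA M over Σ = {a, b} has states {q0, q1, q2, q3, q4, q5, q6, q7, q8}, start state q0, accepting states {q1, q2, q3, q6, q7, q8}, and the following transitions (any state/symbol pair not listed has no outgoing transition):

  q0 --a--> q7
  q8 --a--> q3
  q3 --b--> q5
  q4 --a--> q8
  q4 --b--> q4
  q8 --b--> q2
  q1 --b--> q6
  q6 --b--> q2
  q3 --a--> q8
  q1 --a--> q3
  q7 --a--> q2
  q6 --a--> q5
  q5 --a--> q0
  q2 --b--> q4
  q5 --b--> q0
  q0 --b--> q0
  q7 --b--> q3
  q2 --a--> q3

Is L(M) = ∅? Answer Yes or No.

The string a is accepted: the run q0 → q7 ends in the accepting state q7.
Since at least one string is accepted, L(M) is not empty.

No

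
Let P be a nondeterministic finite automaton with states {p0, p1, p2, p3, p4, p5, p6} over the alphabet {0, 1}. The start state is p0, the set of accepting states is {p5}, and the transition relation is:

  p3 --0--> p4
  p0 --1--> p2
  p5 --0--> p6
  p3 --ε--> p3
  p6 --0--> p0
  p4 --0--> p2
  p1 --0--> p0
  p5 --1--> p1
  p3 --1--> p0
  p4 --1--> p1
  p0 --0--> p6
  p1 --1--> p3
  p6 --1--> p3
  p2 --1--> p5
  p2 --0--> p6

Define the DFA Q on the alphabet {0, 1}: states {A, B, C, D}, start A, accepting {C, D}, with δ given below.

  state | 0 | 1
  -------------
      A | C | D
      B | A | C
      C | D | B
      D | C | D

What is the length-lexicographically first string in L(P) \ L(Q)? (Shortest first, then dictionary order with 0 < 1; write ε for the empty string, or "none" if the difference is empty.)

01001

The string 01001 is accepted by P but not by Q.
No shorter string lies in the difference, and 01001 is the lexicographically first length-5 string in L(P) \ L(Q).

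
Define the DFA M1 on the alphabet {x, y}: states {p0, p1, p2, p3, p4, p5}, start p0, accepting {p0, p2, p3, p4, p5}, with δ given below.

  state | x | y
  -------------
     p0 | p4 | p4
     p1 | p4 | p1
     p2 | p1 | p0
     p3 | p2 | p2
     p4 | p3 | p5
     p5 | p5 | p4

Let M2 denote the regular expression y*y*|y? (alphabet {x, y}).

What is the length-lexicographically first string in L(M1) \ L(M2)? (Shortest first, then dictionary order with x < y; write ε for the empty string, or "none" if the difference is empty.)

The string x is accepted by M1 but not by M2.
No shorter string lies in the difference, and x is the lexicographically first length-1 string in L(M1) \ L(M2).

x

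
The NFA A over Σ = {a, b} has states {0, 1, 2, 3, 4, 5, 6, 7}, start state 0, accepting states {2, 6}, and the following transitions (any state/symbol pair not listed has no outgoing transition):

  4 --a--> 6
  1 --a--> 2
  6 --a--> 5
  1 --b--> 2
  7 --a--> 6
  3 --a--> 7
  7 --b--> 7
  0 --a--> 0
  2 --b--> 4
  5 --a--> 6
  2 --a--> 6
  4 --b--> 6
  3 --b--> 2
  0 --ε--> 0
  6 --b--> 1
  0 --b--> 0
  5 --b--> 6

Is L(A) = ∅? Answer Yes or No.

Yes

The states reachable from the start state are {0}.
None of the accepting states {2, 6} is reachable, so no string is accepted and L(A) = ∅.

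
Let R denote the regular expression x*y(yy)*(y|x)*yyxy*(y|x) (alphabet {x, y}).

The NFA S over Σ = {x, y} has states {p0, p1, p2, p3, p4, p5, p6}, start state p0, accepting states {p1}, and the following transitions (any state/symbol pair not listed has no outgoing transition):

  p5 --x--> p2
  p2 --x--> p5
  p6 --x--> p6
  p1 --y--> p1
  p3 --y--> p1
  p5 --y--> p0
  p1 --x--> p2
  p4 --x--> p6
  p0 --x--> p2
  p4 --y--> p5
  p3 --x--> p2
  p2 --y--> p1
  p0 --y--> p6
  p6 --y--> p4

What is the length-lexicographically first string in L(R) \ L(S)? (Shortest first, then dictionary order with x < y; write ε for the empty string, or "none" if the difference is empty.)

yyyxx

The string yyyxx is accepted by R but not by S.
No shorter string lies in the difference, and yyyxx is the lexicographically first length-5 string in L(R) \ L(S).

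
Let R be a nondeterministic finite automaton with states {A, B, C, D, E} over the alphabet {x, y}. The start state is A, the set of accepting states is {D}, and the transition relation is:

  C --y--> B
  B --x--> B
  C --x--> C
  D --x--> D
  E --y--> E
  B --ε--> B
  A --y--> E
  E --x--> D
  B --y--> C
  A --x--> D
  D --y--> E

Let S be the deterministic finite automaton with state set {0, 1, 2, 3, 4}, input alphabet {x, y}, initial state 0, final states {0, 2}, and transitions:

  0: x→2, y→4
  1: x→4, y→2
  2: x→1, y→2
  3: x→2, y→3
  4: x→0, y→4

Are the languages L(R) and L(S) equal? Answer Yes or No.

No

The string xx is accepted by R but rejected by S.
So L(R) ≠ L(S).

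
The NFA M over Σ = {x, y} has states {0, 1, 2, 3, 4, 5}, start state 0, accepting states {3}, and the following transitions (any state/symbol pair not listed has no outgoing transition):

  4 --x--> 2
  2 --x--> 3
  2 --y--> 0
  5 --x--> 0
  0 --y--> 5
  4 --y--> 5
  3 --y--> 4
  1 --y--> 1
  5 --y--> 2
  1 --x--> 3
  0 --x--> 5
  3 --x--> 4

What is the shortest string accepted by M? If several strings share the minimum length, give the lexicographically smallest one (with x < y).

xyx

A breadth-first search from 0 reaches an accepting state first via the path 0 → 5 → 2 → 3 on input xyx.
No string of length < 3 is accepted (BFS exhausts all shorter strings without reaching an accepting state), and xyx is the lexicographically least accepting string of length 3.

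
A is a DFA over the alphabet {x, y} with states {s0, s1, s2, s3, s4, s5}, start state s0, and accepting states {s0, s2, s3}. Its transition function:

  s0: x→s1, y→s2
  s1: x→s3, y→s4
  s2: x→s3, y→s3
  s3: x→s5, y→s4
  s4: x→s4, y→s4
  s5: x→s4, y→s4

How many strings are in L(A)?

5

The useful subgraph on states {s0, s1, s2, s3} is acyclic, so L(A) is finite; the longest accepting path visits 3 useful states, giving maximum string length 2.
Counting accepting paths from s0 by length: 1 of length 0, 1 of length 1, 3 of length 2. Total 5.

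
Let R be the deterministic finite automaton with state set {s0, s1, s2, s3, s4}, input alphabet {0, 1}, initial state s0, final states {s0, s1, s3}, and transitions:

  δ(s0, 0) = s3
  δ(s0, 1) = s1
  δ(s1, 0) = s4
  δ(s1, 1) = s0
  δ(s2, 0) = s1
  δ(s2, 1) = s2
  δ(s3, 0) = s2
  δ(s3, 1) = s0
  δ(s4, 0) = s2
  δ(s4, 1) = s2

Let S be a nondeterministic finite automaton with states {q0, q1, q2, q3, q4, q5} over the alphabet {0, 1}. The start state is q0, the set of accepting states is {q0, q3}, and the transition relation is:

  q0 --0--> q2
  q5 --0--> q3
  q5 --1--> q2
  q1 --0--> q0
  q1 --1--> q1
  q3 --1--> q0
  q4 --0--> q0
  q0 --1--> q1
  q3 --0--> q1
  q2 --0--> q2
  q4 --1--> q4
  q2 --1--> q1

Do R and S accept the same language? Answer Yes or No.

The string 0 is accepted by R but rejected by S.
So L(R) ≠ L(S).

No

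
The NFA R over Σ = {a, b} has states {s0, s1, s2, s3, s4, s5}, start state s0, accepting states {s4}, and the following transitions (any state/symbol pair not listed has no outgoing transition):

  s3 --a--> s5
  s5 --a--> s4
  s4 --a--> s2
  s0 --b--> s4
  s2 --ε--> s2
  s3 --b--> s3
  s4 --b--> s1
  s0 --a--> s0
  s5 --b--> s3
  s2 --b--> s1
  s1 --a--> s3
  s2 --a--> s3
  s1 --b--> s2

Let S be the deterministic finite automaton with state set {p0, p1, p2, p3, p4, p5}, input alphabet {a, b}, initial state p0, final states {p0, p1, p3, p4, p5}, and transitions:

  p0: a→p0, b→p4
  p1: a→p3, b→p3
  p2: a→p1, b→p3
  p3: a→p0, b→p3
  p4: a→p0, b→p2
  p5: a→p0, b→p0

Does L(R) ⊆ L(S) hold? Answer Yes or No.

Exploring the product automaton R × S from the start pair (s0, p0), following both machines on each input symbol, reaches 18 state pairs: (s0, p0), (s4, p4), (s2, p0), (s1, p2), (s3, p0), (s1, p4), (s3, p1), (s2, p3), (s5, p0), (s3, p4), (s2, p2), (s5, p3), (s3, p3), (s1, p3), (s4, p0), (s3, p2), (s5, p1), (s4, p3).
R accepts in {s4} and S accepts in {p0, p1, p3, p4, p5}. The reachable pairs whose R-component is accepting are (s4, p4), (s4, p0), (s4, p3); in each of them the S-component is accepting too, so the product for L(R) \ L(S) (R-component accepting, S-component rejecting) has no reachable accepting pair and the difference is empty.
Hence every string in L(R) is also in L(S).

Yes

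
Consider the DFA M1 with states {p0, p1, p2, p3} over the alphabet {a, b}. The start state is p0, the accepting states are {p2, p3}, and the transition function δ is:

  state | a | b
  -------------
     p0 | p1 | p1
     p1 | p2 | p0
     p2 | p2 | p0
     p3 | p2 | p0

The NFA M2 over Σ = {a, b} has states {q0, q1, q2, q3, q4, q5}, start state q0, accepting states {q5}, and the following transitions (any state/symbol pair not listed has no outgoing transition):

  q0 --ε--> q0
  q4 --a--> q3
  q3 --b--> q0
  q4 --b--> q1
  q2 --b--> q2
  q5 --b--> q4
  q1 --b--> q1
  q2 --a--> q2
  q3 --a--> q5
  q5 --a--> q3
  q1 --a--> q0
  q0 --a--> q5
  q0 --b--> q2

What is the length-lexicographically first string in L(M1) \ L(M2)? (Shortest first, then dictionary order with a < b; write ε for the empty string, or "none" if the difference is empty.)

The string aa is accepted by M1 but not by M2.
No shorter string lies in the difference, and aa is the lexicographically first length-2 string in L(M1) \ L(M2).

aa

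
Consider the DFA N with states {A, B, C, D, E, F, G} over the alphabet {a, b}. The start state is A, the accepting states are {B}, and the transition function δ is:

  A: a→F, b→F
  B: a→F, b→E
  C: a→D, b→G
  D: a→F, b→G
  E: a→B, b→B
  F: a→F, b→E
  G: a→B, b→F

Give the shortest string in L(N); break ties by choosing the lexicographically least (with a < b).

A breadth-first search from A reaches an accepting state first via the path A → F → E → B on input aba.
No string of length < 3 is accepted (BFS exhausts all shorter strings without reaching an accepting state), and aba is the lexicographically least accepting string of length 3.

aba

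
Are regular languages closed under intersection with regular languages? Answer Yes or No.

Yes

This is a special case of closure under intersection: the product of the two DFAs, accepting on F₁ × F₂, recognises the intersection.
So the regular languages are closed under intersection with a regular language.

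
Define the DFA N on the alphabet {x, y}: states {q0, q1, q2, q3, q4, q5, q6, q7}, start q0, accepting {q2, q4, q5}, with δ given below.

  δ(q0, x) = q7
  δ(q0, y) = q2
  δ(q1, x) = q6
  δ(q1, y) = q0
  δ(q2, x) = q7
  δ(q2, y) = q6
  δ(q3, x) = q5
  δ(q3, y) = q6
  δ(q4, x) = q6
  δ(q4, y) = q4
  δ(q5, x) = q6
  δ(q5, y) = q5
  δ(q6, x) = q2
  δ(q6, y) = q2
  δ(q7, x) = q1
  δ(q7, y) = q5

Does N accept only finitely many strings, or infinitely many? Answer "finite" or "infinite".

infinite

State q2 is reachable from the start and can reach an accepting state, and it lies on the cycle q2 → q6 → q2.
Traversing that cycle any number of times yields accepted strings of unbounded length, so the language is infinite.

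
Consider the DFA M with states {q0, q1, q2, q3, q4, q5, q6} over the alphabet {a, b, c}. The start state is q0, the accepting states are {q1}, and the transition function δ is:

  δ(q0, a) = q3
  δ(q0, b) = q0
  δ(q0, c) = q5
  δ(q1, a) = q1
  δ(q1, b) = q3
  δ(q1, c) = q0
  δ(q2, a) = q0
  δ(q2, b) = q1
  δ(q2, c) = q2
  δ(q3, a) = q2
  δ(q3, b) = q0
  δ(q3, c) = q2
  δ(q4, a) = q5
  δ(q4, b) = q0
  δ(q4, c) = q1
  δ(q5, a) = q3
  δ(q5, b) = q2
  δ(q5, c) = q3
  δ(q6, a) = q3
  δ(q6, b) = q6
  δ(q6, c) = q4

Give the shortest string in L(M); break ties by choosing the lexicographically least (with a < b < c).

aab

A breadth-first search from q0 reaches an accepting state first via the path q0 → q3 → q2 → q1 on input aab.
No string of length < 3 is accepted (BFS exhausts all shorter strings without reaching an accepting state), and aab is the lexicographically least accepting string of length 3.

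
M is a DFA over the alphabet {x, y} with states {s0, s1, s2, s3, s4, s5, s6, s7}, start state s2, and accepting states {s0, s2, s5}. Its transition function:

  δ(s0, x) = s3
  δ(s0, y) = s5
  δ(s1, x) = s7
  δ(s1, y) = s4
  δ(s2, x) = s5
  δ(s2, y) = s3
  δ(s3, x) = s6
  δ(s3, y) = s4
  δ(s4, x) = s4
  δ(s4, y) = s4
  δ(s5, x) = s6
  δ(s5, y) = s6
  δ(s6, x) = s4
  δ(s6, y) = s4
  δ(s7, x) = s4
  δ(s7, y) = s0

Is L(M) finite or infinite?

finite

The useful states (reachable from s2 and able to reach an accepting state) are {s2, s5}.
Restricted to these states the transition graph has no cycle, so every accepting path has bounded length and L is finite.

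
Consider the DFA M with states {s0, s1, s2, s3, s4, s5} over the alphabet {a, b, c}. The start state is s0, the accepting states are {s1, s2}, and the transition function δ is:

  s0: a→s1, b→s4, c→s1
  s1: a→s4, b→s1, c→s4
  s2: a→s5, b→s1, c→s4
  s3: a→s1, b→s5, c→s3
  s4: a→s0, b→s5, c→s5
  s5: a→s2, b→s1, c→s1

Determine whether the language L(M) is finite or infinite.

State s1 is reachable from the start and can reach an accepting state, and it lies on the cycle s1 → s1.
Traversing that cycle any number of times yields accepted strings of unbounded length, so the language is infinite.

infinite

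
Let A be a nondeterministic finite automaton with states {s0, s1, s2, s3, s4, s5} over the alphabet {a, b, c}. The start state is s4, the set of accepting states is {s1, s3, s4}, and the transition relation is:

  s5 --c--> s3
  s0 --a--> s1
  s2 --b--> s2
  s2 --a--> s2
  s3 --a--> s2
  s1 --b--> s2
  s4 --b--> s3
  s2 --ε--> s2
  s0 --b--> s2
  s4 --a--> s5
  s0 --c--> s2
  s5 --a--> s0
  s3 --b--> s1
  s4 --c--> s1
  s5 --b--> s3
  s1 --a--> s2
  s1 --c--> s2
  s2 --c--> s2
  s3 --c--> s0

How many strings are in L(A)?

12

The useful subgraph on states {s0, s1, s3, s4, s5} is acyclic, so L(A) is finite; the longest accepting path visits 5 useful states, giving maximum string length 4.
Counting accepting paths from s4 by length: 1 of length 0, 2 of length 1, 3 of length 2, 4 of length 3, 2 of length 4. Total 12.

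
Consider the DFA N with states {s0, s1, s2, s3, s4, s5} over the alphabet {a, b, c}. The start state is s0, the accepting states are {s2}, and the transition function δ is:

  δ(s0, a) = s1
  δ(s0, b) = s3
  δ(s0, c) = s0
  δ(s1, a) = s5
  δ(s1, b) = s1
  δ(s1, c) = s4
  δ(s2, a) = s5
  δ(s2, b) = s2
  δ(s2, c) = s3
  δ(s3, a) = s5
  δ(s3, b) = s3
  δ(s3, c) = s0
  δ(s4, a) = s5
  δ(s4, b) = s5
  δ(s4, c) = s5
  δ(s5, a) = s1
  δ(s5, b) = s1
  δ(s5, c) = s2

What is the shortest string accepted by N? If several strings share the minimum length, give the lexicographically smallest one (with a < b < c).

aac

A breadth-first search from s0 reaches an accepting state first via the path s0 → s1 → s5 → s2 on input aac.
No string of length < 3 is accepted (BFS exhausts all shorter strings without reaching an accepting state), and aac is the lexicographically least accepting string of length 3.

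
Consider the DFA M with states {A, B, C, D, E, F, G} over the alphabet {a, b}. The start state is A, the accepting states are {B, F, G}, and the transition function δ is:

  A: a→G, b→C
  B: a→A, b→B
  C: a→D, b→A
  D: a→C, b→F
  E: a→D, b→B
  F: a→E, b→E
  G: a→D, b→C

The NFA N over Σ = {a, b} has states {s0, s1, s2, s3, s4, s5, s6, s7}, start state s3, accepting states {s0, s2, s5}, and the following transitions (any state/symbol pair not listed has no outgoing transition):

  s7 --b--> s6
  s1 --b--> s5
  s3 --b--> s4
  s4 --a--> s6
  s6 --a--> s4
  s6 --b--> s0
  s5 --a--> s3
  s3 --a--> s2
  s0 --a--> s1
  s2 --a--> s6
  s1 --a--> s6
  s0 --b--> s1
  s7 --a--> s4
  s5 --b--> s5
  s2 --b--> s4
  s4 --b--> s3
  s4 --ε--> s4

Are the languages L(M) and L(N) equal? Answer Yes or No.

Exploring the product automaton M × N from the start pair (A, s3), following both machines on each input symbol, reaches 7 state pairs: (A, s3), (G, s2), (C, s4), (D, s6), (F, s0), (E, s1), (B, s5).
M accepts in {B, F, G} and N accepts in {s0, s2, s5}. In every reachable pair the two components are either both accepting — (G, s2), (F, s0), (B, s5) — or both non-accepting, so no string is accepted by exactly one of the machines: L(M) \ L(N) and L(N) \ L(M) are both empty.
Hence every string is accepted by M iff it is accepted by N, and the two languages coincide.

Yes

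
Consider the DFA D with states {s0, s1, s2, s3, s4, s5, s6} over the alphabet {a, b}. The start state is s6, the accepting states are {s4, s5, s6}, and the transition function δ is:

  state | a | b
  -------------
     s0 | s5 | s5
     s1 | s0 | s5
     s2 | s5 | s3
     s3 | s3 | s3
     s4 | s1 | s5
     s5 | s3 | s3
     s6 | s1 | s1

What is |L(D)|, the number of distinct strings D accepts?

7

The useful subgraph on states {s0, s1, s5, s6} is acyclic, so L(D) is finite; the longest accepting path visits 4 useful states, giving maximum string length 3.
Counting accepting paths from s6 by length: 1 of length 0, 2 of length 2, 4 of length 3. Total 7.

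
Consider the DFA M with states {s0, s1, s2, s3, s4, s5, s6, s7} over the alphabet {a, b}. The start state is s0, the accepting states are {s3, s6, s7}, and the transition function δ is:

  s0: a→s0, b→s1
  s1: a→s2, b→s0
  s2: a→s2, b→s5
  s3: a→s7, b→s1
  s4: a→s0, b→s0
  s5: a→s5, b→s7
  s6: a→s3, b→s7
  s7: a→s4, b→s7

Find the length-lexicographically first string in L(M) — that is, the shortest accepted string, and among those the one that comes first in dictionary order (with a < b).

babb

A breadth-first search from s0 reaches an accepting state first via the path s0 → s1 → s2 → s5 → s7 on input babb.
No string of length < 4 is accepted (BFS exhausts all shorter strings without reaching an accepting state), and babb is the lexicographically least accepting string of length 4.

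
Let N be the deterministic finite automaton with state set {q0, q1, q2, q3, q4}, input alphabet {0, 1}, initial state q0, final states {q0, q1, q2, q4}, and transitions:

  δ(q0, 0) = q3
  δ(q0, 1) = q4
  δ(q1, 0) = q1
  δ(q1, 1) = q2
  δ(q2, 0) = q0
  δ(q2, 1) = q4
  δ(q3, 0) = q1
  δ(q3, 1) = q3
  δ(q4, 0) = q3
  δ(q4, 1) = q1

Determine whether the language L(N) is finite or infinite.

State q1 is reachable from the start and can reach an accepting state, and it lies on the cycle q1 → q1.
Traversing that cycle any number of times yields accepted strings of unbounded length, so the language is infinite.

infinite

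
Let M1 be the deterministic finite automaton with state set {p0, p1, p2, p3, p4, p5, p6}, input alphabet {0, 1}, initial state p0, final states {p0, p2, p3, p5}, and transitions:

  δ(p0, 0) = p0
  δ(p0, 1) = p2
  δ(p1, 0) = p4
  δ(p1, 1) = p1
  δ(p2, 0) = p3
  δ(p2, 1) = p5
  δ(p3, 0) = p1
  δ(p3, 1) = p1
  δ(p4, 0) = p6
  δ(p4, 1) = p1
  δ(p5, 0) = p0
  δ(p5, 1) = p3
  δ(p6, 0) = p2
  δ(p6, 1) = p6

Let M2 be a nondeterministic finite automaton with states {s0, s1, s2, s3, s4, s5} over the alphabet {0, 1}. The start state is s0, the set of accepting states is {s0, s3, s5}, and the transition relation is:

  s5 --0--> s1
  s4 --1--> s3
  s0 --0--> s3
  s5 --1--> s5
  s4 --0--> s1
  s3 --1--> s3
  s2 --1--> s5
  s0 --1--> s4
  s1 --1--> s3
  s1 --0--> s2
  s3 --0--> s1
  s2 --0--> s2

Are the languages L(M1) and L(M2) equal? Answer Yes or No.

No

The string 1 is accepted by M1 but rejected by M2.
So L(M1) ≠ L(M2).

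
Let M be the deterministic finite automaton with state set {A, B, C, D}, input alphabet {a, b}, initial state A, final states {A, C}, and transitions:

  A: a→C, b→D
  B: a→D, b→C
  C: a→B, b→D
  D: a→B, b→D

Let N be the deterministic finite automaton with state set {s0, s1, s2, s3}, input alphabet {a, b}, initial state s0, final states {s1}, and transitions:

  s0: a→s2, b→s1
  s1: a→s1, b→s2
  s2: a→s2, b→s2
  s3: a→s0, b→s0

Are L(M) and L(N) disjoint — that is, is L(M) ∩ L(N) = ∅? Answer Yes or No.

Yes

Exploring the product automaton M × N from the start pair (A, s0), following both machines on each input symbol, reaches 6 state pairs: (A, s0), (C, s2), (D, s1), (B, s2), (D, s2), (B, s1).
M accepts in {A, C} and N accepts in {s1}; no reachable pair has both components accepting, so no string drives both machines to acceptance simultaneously and L(M) ∩ L(N) = ∅.
So no string is accepted by both, and the intersection is empty.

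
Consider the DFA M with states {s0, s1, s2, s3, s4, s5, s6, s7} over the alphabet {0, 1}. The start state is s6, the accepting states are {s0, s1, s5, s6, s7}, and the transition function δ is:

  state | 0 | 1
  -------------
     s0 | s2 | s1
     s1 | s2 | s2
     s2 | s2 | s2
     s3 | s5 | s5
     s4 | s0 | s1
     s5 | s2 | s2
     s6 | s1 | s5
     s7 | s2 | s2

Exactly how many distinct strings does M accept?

The useful subgraph on states {s1, s5, s6} is acyclic, so L(M) is finite; the longest accepting path visits 2 useful states, giving maximum string length 1.
Counting accepting paths from s6 by length: 1 of length 0, 2 of length 1. Total 3.

3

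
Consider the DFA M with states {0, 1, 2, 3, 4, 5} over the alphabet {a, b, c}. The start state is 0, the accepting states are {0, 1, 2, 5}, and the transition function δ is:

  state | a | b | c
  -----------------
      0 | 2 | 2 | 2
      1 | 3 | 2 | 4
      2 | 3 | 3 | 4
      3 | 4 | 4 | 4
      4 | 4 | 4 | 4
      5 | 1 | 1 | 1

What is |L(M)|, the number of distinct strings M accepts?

The useful subgraph on states {0, 2} is acyclic, so L(M) is finite; the longest accepting path visits 2 useful states, giving maximum string length 1.
Counting accepting paths from 0 by length: 1 of length 0, 3 of length 1. Total 4.

4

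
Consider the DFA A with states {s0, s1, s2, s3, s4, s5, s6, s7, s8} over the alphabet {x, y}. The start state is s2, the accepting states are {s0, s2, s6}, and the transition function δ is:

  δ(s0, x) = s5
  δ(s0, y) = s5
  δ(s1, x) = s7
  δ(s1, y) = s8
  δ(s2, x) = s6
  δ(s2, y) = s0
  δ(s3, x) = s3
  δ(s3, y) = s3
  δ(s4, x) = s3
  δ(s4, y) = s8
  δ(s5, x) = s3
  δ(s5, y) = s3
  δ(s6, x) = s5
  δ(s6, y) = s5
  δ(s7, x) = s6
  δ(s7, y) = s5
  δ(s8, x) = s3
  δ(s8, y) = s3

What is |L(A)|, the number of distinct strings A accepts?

The useful subgraph on states {s0, s2, s6} is acyclic, so L(A) is finite; the longest accepting path visits 2 useful states, giving maximum string length 1.
Counting accepting paths from s2 by length: 1 of length 0, 2 of length 1. Total 3.

3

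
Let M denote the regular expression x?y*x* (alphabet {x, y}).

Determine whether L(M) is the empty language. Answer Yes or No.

No

The empty string ε matches the expression, so it belongs to L(M).
Since L(M) contains at least one string, it is not empty.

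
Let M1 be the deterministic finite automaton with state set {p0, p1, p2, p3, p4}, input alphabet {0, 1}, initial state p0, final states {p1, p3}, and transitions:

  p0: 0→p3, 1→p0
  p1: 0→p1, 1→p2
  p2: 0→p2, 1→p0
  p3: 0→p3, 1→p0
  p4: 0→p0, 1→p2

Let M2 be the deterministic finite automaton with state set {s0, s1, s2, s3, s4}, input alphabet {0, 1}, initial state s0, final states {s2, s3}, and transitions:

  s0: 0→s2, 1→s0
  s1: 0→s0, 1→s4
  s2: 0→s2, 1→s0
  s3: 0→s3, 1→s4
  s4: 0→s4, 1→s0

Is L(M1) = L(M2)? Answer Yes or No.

Yes

Exploring the product automaton M1 × M2 from the start pair (p0, s0), following both machines on each input symbol, reaches 2 state pairs: (p0, s0), (p3, s2).
M1 accepts in {p1, p3} and M2 accepts in {s2, s3}. In every reachable pair the two components are either both accepting — (p3, s2) — or both non-accepting, so no string is accepted by exactly one of the machines: L(M1) \ L(M2) and L(M2) \ L(M1) are both empty.
Hence every string is accepted by M1 iff it is accepted by M2, and the two languages coincide.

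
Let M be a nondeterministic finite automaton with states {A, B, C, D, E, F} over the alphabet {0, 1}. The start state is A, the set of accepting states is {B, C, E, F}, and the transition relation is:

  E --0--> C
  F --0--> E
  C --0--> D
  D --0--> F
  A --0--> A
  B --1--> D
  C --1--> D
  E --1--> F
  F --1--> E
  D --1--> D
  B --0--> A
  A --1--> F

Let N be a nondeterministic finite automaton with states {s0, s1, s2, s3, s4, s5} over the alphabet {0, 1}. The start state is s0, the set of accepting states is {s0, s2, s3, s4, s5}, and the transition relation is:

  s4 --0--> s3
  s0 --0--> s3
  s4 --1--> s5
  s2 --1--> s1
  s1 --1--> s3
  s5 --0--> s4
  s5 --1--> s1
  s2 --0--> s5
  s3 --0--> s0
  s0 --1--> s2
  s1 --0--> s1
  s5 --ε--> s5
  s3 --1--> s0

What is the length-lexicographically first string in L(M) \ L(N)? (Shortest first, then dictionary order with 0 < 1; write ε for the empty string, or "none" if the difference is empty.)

The string 11 is accepted by M but not by N.
No shorter string lies in the difference, and 11 is the lexicographically first length-2 string in L(M) \ L(N).

11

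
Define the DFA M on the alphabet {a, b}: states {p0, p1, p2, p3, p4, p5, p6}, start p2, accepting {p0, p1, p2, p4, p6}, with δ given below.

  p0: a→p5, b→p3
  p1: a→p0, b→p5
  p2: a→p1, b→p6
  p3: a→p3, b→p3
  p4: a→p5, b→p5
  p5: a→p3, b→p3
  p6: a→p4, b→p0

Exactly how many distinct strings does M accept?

The useful subgraph on states {p0, p1, p2, p4, p6} is acyclic, so L(M) is finite; the longest accepting path visits 3 useful states, giving maximum string length 2.
Counting accepting paths from p2 by length: 1 of length 0, 2 of length 1, 3 of length 2. Total 6.

6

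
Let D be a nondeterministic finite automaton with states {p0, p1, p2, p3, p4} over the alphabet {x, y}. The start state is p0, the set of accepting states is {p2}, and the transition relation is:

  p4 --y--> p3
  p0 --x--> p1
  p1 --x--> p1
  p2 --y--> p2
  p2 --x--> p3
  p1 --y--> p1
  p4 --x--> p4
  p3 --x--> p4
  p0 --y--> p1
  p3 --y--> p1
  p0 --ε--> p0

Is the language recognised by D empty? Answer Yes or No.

The states reachable from the start state are {p0, p1}.
None of the accepting states {p2} is reachable, so no string is accepted and L(D) = ∅.

Yes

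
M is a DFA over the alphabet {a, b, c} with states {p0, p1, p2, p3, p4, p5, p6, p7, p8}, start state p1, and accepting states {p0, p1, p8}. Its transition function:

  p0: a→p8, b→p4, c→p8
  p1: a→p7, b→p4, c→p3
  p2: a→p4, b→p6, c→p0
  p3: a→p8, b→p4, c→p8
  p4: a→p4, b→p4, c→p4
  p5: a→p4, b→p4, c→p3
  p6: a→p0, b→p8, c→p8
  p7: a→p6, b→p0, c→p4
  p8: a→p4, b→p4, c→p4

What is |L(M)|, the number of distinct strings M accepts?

The useful subgraph on states {p0, p1, p3, p6, p7, p8} is acyclic, so L(M) is finite; the longest accepting path visits 5 useful states, giving maximum string length 4.
Counting accepting paths from p1 by length: 1 of length 0, 3 of length 2, 5 of length 3, 2 of length 4. Total 11.

11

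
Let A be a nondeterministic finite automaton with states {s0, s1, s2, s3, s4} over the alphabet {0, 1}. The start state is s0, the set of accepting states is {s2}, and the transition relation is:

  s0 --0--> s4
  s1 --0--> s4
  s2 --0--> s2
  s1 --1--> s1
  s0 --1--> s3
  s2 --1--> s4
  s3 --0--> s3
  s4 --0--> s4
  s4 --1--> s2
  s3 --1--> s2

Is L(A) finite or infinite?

infinite

State s2 is reachable from the start and can reach an accepting state, and it lies on the cycle s2 → s2.
Traversing that cycle any number of times yields accepted strings of unbounded length, so the language is infinite.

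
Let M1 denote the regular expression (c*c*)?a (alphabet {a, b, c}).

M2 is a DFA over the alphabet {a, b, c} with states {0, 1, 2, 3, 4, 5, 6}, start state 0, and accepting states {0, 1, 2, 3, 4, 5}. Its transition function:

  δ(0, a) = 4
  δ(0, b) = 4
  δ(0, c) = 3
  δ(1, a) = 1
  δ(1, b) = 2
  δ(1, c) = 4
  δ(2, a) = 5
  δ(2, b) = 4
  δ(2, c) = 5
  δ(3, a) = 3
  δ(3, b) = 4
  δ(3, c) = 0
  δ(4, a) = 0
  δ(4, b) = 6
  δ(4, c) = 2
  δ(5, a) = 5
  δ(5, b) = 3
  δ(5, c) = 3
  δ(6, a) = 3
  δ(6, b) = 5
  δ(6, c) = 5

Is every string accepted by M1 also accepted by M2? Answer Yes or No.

Yes

Converting the expression M1 to a DFA (subset construction, then merging equivalent states) gives the minimal DFA with states {r0, r1, r2}, start state r0, accepting states {r1} and transitions r0: a→r1, b→r2, c→r0; r1: a→r2, b→r2, c→r2; r2: a→r2, b→r2, c→r2.
Exploring the product automaton M1 × M2 from the start pair (r0, 0), following both machines on each input symbol, reaches 10 state pairs: (r0, 0), (r1, 4), (r2, 4), (r0, 3), (r2, 0), (r2, 6), (r2, 2), (r1, 3), (r2, 3), (r2, 5).
M1 accepts in {r1} and M2 accepts in {0, 1, 2, 3, 4, 5}. The reachable pairs whose M1-component is accepting are (r1, 4), (r1, 3); in each of them the M2-component is accepting too, so the product for L(M1) \ L(M2) (M1-component accepting, M2-component rejecting) has no reachable accepting pair and the difference is empty.
Hence every string in L(M1) is also in L(M2).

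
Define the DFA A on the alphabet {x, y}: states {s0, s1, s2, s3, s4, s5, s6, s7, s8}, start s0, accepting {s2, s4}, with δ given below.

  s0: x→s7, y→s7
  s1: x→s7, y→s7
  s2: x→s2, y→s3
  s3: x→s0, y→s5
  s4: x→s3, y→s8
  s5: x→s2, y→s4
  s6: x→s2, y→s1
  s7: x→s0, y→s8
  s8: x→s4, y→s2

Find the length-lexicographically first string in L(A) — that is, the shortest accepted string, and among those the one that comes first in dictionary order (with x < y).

A breadth-first search from s0 reaches an accepting state first via the path s0 → s7 → s8 → s4 on input xyx.
No string of length < 3 is accepted (BFS exhausts all shorter strings without reaching an accepting state), and xyx is the lexicographically least accepting string of length 3.

xyx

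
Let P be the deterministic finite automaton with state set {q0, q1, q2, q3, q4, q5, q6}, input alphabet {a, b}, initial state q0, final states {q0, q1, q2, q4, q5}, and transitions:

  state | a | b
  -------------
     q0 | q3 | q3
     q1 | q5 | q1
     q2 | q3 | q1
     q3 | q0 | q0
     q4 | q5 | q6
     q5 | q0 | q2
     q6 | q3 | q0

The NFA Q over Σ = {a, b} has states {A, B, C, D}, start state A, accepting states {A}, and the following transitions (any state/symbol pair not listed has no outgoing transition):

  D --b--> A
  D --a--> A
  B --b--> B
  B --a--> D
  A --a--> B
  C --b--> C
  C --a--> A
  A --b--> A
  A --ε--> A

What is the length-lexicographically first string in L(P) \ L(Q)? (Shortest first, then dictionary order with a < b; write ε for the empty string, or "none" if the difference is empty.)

The string aa is accepted by P but not by Q.
No shorter string lies in the difference, and aa is the lexicographically first length-2 string in L(P) \ L(Q).

aa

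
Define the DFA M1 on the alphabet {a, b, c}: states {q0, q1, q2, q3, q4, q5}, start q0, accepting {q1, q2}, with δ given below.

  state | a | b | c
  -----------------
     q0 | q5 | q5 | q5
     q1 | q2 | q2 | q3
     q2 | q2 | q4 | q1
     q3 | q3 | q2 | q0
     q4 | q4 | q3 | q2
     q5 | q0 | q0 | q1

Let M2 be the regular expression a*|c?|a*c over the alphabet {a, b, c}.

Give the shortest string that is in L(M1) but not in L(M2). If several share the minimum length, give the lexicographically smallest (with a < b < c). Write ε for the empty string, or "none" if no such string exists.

bc

The string bc is accepted by M1 but not by M2.
No shorter string lies in the difference, and bc is the lexicographically first length-2 string in L(M1) \ L(M2).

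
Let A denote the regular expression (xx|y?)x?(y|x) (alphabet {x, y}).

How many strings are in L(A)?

12

The expression has no Kleene star, so L(A) is finite. Expanding the alternatives gives {x, y, xx, xy, yx, yy, xxx, xxy, yxx, yxy, xxxx, xxxy}.
That is 2 of length 1, 4 of length 2, 4 of length 3, 2 of length 4: 12 strings in all.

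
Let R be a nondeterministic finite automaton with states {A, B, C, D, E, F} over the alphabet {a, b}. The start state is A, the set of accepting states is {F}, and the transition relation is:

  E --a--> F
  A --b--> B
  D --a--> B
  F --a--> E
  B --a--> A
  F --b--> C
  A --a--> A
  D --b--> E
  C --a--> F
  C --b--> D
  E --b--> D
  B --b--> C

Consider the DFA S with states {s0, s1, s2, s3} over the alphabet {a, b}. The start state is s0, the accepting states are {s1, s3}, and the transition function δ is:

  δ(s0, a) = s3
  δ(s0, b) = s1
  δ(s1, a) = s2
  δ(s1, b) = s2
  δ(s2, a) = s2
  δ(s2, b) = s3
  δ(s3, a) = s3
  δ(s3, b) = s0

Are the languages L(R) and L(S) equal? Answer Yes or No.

The string bba is accepted by R but rejected by S.
So L(R) ≠ L(S).

No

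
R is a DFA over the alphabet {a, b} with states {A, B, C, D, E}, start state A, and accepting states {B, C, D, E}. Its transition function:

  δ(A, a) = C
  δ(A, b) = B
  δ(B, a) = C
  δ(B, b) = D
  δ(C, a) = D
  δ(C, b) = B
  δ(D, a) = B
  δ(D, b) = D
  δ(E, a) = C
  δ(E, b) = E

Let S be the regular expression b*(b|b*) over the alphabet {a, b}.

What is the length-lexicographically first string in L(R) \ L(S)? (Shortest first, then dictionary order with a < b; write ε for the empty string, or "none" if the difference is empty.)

a

The string a is accepted by R but not by S.
No shorter string lies in the difference, and a is the lexicographically first length-1 string in L(R) \ L(S).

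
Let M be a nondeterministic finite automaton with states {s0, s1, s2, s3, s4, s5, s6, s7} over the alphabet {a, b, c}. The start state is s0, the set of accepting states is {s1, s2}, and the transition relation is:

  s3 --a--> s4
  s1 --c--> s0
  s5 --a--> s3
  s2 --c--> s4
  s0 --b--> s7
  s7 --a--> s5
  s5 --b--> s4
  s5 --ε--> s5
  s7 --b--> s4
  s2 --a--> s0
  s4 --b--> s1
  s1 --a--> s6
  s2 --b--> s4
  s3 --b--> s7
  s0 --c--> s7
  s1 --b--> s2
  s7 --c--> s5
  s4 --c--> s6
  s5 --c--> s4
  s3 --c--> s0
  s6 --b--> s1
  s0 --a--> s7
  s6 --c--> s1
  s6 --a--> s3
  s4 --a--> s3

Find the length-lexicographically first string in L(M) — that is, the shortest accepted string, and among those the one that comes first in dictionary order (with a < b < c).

A breadth-first search from s0 reaches an accepting state first via the path s0 → s7 → s4 → s1 on input abb.
No string of length < 3 is accepted (BFS exhausts all shorter strings without reaching an accepting state), and abb is the lexicographically least accepting string of length 3.

abb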